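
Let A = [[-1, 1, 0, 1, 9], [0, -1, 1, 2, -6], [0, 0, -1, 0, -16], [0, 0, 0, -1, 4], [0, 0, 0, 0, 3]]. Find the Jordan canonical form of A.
J = [[-1, 1, 0, 0, 0], [0, -1, 1, 0, 0], [0, 0, -1, 0, 0], [0, 0, 0, -1, 0], [0, 0, 0, 0, 3]]

The characteristic polynomial is det(xI - A) = (x - 3)(x + 1)^4, so the eigenvalues are -1 (algebraic multiplicity 4), 3 (algebraic multiplicity 1).

For λ = -1: rank(A + I) = 3, rank((A + I)^2) = 2, rank((A + I)^3) = 1. The eigenspace has dimension 5 - 3 = 2, so there are 2 Jordan blocks; the rank sequence gives block sizes [3, 1].

For λ = 3: algebraic multiplicity 1 gives one 1×1 block.

Assembling the blocks gives the Jordan form J above.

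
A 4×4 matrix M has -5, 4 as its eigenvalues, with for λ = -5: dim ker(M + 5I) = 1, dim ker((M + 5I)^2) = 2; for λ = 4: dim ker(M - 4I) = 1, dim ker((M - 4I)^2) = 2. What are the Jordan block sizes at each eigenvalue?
λ = -5: successive nullity increments [1, 1] count blocks of size ≥ k; block sizes are [2].
λ = 4: successive nullity increments [1, 1] count blocks of size ≥ k; block sizes are [2].

Jordan blocks: (-5, 2), (4, 2)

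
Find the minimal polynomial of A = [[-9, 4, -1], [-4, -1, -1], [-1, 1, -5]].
The characteristic polynomial factors as (x + 5)^3. The minimal polynomial is ∏(x - λ)^{k_λ} where k_λ is the size of the largest Jordan block at λ.

For λ = -5: rank(A + 5I) = 2, and the largest Jordan block has size 3 (the smallest k with rank((A + 5I)^k) = rank((A + 5I)^(k+1))).

So m_A(x) = (x + 5)^3.

m_A(x) = (x + 5)^3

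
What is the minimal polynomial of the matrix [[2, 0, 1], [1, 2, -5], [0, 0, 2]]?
The characteristic polynomial factors as (x - 2)^3. The minimal polynomial is ∏(x - λ)^{k_λ} where k_λ is the size of the largest Jordan block at λ.

For λ = 2: rank(A - 2I) = 2, and the largest Jordan block has size 3 (the smallest k with rank((A - 2I)^k) = rank((A - 2I)^(k+1))).

So m_A(x) = (x - 2)^3.

m_A(x) = (x - 2)^3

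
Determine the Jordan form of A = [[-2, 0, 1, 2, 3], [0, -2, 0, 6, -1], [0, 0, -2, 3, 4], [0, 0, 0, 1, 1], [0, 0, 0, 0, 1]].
J = [[-2, 1, 0, 0, 0], [0, -2, 0, 0, 0], [0, 0, -2, 0, 0], [0, 0, 0, 1, 1], [0, 0, 0, 0, 1]]

The characteristic polynomial is det(xI - A) = (x - 1)^2(x + 2)^3, so the eigenvalues are -2 (algebraic multiplicity 3), 1 (algebraic multiplicity 2).

For λ = -2: rank(A + 2I) = 3, rank((A + 2I)^2) = 2. The eigenspace has dimension 5 - 3 = 2, so there are 2 Jordan blocks; the rank sequence gives block sizes [2, 1].

For λ = 1: rank(A - I) = 4, rank((A - I)^2) = 3. The eigenspace has dimension 5 - 4 = 1, so there is 1 Jordan block; the rank sequence gives block sizes [2].

Assembling the blocks gives the Jordan form J above.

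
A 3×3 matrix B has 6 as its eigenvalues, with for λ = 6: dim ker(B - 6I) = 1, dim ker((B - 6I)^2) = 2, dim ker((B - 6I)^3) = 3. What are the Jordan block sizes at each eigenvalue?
Jordan blocks: (6, 3)

λ = 6: successive nullity increments [1, 1, 1] count blocks of size ≥ k; block sizes are [3].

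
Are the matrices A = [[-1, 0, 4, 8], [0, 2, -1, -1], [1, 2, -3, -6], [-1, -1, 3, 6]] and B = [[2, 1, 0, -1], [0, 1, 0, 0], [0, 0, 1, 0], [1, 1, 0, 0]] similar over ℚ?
No.

Both have characteristic polynomial (x - 1)^4 and minimal polynomial (x - 1)^2. But rank(A - I) = 2 for A while rank(B - I) = 1 for B, so the number of Jordan blocks at λ = 1 differs. A and B are not similar.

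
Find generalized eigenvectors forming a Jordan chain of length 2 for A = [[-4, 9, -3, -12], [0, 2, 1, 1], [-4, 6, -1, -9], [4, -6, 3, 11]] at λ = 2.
We seek v_1 ∈ ker((A - 2I)^2) \ ker(A - 2I), then set v_{i+1} = (A - 2I) v_i.

One such chain is v_1 = [[-2, 1, -2, 2]]^T, v_2 = [[3, 0, 2, -2]]^T. Check: (A - 2I) v_2 = [[0, 0, 0, 0]]^T = 0.

v_1 = [[-2, 1, -2, 2]]^T, v_2 = [[3, 0, 2, -2]]^T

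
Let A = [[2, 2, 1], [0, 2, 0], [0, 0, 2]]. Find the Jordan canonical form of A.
The characteristic polynomial is det(xI - A) = (x - 2)^3, so the eigenvalues are 2 (algebraic multiplicity 3).

For λ = 2: rank(A - 2I) = 1, rank((A - 2I)^2) = 0. The eigenspace has dimension 3 - 1 = 2, so there are 2 Jordan blocks; the rank sequence gives block sizes [2, 1].

Assembling the blocks gives the Jordan form J above.

J = [[2, 1, 0], [0, 2, 0], [0, 0, 2]]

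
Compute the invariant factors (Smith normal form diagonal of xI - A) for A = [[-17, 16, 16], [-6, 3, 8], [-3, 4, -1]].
x + 5, (x + 5)^2

The Jordan structure of A has elementary divisors (x + 5)^2, (x + 5). Arranging the block sizes at each eigenvalue in decreasing order and taking row products gives the invariant factors.

Invariant factors (smallest first, each dividing the next): x + 5, (x + 5)^2.

Check: the last factor (x + 5)^2 is the minimal polynomial, and the product (x + 5)^3 is the characteristic polynomial.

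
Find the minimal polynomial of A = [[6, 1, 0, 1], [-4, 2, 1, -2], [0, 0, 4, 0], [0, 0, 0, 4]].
m_A(x) = (x - 4)^3

The characteristic polynomial factors as (x - 4)^4. The minimal polynomial is ∏(x - λ)^{k_λ} where k_λ is the size of the largest Jordan block at λ.

For λ = 4: rank(A - 4I) = 2, and the largest Jordan block has size 3 (the smallest k with rank((A - 4I)^k) = rank((A - 4I)^(k+1))).

So m_A(x) = (x - 4)^3.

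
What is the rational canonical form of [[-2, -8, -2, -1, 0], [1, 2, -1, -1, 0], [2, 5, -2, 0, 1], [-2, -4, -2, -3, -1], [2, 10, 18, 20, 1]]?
The invariant factors of A (the non-unit diagonal entries of the Smith normal form of xI - A over ℚ[x]) are x^2 + 5, (x + 4)(x^2 + 5), each dividing the next. The characteristic polynomial is their product, (x + 4)(x^2 + 5)^2.

The rational canonical form is the block-diagonal matrix of companion matrices C(f_i):
R = [[0, -5, 0, 0, 0], [1, 0, 0, 0, 0], [0, 0, 0, 0, -20], [0, 0, 1, 0, -5], [0, 0, 0, 1, -4]].

Note the characteristic polynomial does not split into linear factors over ℚ, so A has no Jordan form over ℚ; the rational canonical form exists over any field.

R = [[0, -5, 0, 0, 0], [1, 0, 0, 0, 0], [0, 0, 0, 0, -20], [0, 0, 1, 0, -5], [0, 0, 0, 1, -4]]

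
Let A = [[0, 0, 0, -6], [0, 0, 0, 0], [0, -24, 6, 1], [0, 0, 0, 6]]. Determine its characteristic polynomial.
χ_A(x) = x^2(x - 6)^2

xI - A = [[x, 0, 0, 6], [0, x, 0, 0], [0, 24, x - 6, -1], [0, 0, 0, x - 6]].

Expanding det(xI - A) along the first row:
det(xI - A) = + (x)·det([[x, 0, 0], [24, x - 6, -1], [0, 0, x - 6]]) - (0)·det([[0, 0, 0], [0, x - 6, -1], [0, 0, x - 6]]) + (0)·det([[0, x, 0], [0, 24, -1], [0, 0, x - 6]]) - (6)·det([[0, x, 0], [0, 24, x - 6], [0, 0, 0]]).

Evaluating gives χ_A(x) = x^4 - 12x^3 + 36x^2 = x^2(x - 6)^2.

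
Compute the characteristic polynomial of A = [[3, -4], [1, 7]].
xI - A = [[x - 3, 4], [-1, x - 7]].

Expanding det(xI - A) along the first row:
det(xI - A) = + (x - 3)·det([[x - 7]]) - (4)·det([[-1]]).

Evaluating gives χ_A(x) = x^2 - 10x + 25 = (x - 5)^2.

χ_A(x) = (x - 5)^2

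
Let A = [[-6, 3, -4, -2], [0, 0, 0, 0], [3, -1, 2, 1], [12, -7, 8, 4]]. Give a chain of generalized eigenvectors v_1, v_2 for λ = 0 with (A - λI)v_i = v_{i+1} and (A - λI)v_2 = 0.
We seek v_1 ∈ ker(A^2) \ ker(A), then set v_{i+1} = A v_i.

One such chain is v_1 = [[2, 1, -2, -2]]^T, v_2 = [[3, 0, -1, -7]]^T. Check: A v_2 = [[0, 0, 0, 0]]^T = 0.

v_1 = [[2, 1, -2, -2]]^T, v_2 = [[3, 0, -1, -7]]^T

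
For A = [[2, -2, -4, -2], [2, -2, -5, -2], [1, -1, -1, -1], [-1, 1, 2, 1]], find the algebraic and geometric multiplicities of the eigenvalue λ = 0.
algebraic multiplicity 4, geometric multiplicity 2

The characteristic polynomial is x^4, so the factor x appears with exponent 4: the algebraic multiplicity is 4.

rank(A) = 2, so the eigenspace has dimension 4 - 2 = 2: the geometric multiplicity is 2.

Since 2 < 4, A is not diagonalizable.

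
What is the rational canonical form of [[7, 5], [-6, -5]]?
The invariant factors of A (the non-unit diagonal entries of the Smith normal form of xI - A over ℚ[x]) are x^2 - 2x - 5, each dividing the next. The characteristic polynomial is their product, x^2 - 2x - 5.

The rational canonical form is the block-diagonal matrix of companion matrices C(f_i):
R = [[0, 5], [1, 2]].

Note the characteristic polynomial does not split into linear factors over ℚ, so A has no Jordan form over ℚ; the rational canonical form exists over any field.

R = [[0, 5], [1, 2]]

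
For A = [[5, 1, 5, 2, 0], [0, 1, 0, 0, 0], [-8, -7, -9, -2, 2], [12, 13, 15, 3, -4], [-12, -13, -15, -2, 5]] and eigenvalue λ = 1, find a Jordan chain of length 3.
v_1 = [[0, -1, 1, -2, 0]]^T, v_2 = [[0, 0, 1, -2, 2]]^T, v_3 = [[1, 0, -2, 3, -3]]^T

We seek v_1 ∈ ker((A - I)^3) \ ker((A - I)^2), then set v_{i+1} = (A - I) v_i.

One such chain is v_1 = [[0, -1, 1, -2, 0]]^T, v_2 = [[0, 0, 1, -2, 2]]^T, v_3 = [[1, 0, -2, 3, -3]]^T. Check: (A - I) v_3 = [[0, 0, 0, 0, 0]]^T = 0.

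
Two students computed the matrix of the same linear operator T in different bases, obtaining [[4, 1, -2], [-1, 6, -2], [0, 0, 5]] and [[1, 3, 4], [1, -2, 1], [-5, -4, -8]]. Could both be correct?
trace(A) = 15 but trace(B) = -9. The trace is a similarity invariant, so A and B are not similar.

No.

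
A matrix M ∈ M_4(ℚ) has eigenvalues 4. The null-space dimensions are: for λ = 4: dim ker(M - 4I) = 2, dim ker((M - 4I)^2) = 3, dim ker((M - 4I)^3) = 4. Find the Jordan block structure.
Jordan blocks: (4, 3), (4, 1)

λ = 4: successive nullity increments [2, 1, 1] count blocks of size ≥ k; block sizes are [3, 1].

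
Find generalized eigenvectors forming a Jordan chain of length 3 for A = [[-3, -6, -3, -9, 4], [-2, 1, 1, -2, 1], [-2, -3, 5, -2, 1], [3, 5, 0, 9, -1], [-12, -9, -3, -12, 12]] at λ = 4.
We seek v_1 ∈ ker((A - 4I)^3) \ ker((A - 4I)^2), then set v_{i+1} = (A - 4I) v_i.

One such chain is v_1 = [[0, 0, 1, 0, 0]]^T, v_2 = [[-3, 1, 1, 0, -3]]^T, v_3 = [[0, 1, 1, -1, 0]]^T. Check: (A - 4I) v_3 = [[0, 0, 0, 0, 0]]^T = 0.

v_1 = [[0, 0, 1, 0, 0]]^T, v_2 = [[-3, 1, 1, 0, -3]]^T, v_3 = [[0, 1, 1, -1, 0]]^T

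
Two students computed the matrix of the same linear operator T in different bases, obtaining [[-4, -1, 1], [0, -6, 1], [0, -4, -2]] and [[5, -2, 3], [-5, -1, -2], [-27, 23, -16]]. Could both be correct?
Yes.

Two matrices over a field are similar if and only if they have the same invariant factors.

Both A and B have characteristic polynomial (x + 4)^3 and minimal polynomial (x + 4)^3. Computing further, both have invariant factors (x + 4)^3. Hence A and B are similar.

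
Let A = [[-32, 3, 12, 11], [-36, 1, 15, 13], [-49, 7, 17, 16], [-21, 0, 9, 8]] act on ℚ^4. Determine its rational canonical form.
R = [[0, 1, 0, 0], [1, -3, 0, 0], [0, 0, 0, 1], [0, 0, 1, -3]]

The invariant factors of A (the non-unit diagonal entries of the Smith normal form of xI - A over ℚ[x]) are x^2 + 3x - 1, x^2 + 3x - 1, each dividing the next. The characteristic polynomial is their product, (x^2 + 3x - 1)^2.

The rational canonical form is the block-diagonal matrix of companion matrices C(f_i):
R = [[0, 1, 0, 0], [1, -3, 0, 0], [0, 0, 0, 1], [0, 0, 1, -3]].

Note the characteristic polynomial does not split into linear factors over ℚ, so A has no Jordan form over ℚ; the rational canonical form exists over any field.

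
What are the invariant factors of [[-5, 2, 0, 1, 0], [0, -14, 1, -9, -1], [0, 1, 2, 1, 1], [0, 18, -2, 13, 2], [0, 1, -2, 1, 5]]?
(x - 4)^2(x - 3)(x + 5)^2

The Jordan structure of A has elementary divisors (x + 5)^2, (x - 3), (x - 4)^2. Arranging the block sizes at each eigenvalue in decreasing order and taking row products gives the invariant factors.

Invariant factors (smallest first, each dividing the next): (x - 4)^2(x - 3)(x + 5)^2.

Check: the last factor (x - 4)^2(x - 3)(x + 5)^2 is the minimal polynomial, and the product (x - 4)^2(x - 3)(x + 5)^2 is the characteristic polynomial.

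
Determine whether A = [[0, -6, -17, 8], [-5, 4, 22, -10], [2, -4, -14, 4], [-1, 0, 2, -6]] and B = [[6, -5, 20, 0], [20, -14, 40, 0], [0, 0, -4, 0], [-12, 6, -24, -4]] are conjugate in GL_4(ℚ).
Both have characteristic polynomial (x + 4)^4, but the minimal polynomial of A is (x + 4)^3 while the minimal polynomial of B is (x + 4)^2. The minimal polynomial is a similarity invariant, so A and B are not similar.

No.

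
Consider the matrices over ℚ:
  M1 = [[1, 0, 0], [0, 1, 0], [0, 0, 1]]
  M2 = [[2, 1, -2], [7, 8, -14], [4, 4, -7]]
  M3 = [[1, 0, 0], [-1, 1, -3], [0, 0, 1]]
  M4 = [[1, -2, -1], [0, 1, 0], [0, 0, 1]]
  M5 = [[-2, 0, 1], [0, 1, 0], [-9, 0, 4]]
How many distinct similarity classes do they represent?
2 classes: {M1}, {M2, M3, M4, M5}

Characteristic polynomials: χ_{M1} = (x - 1)^3, χ_{M2} = (x - 1)^3, χ_{M3} = (x - 1)^3, χ_{M4} = (x - 1)^3, χ_{M5} = (x - 1)^3.

{M1}: invariant factors x - 1, x - 1, x - 1.

{M2, M3, M4, M5}: invariant factors x - 1, (x - 1)^2.

Matrices are similar if and only if their invariant-factor lists agree; the partition into similarity classes is {M1}, {M2, M3, M4, M5}.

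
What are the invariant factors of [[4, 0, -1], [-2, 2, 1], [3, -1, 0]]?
(x - 2)^3

The Jordan structure of A has elementary divisors (x - 2)^3. Arranging the block sizes at each eigenvalue in decreasing order and taking row products gives the invariant factors.

Invariant factors (smallest first, each dividing the next): (x - 2)^3.

Check: the last factor (x - 2)^3 is the minimal polynomial, and the product (x - 2)^3 is the characteristic polynomial.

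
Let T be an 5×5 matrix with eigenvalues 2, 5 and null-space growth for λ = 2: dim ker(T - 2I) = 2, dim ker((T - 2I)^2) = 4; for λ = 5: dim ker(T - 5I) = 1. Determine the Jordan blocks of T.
Jordan blocks: (2, 2), (2, 2), (5, 1)

λ = 2: successive nullity increments [2, 2] count blocks of size ≥ k; block sizes are [2, 2].
λ = 5: successive nullity increments [1] count blocks of size ≥ k; block sizes are [1].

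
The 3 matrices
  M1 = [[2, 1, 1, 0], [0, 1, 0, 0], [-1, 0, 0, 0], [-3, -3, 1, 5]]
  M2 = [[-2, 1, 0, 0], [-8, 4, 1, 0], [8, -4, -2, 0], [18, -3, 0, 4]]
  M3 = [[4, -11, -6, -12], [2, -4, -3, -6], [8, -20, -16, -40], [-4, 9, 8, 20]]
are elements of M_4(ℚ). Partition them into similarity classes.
2 classes: {M1}, {M2, M3}

Characteristic polynomials: χ_{M1} = (x - 5)(x - 1)^3, χ_{M2} = x^3(x - 4), χ_{M3} = x^3(x - 4).

{M1}: invariant factors (x - 5)(x - 1)^3.

{M2, M3}: invariant factors x^3(x - 4).

Matrices are similar if and only if their invariant-factor lists agree; the partition into similarity classes is {M1}, {M2, M3}.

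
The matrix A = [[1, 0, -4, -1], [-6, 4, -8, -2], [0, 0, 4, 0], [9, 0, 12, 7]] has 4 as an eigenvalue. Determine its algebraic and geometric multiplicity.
algebraic multiplicity 4, geometric multiplicity 3

The characteristic polynomial is (x - 4)^4, so the factor x - 4 appears with exponent 4: the algebraic multiplicity is 4.

rank(A - 4I) = 1, so the eigenspace has dimension 4 - 1 = 3: the geometric multiplicity is 3.

Since 3 < 4, A is not diagonalizable.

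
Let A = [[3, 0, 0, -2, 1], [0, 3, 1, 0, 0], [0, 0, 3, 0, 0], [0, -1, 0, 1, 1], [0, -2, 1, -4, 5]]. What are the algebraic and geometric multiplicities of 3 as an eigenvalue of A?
algebraic multiplicity 5, geometric multiplicity 2

The characteristic polynomial is (x - 3)^5, so the factor x - 3 appears with exponent 5: the algebraic multiplicity is 5.

rank(A - 3I) = 3, so the eigenspace has dimension 5 - 3 = 2: the geometric multiplicity is 2.

Since 2 < 5, A is not diagonalizable.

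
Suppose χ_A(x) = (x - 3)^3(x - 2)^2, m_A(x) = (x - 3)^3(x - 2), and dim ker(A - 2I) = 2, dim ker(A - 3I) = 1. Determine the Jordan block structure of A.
λ = 2: algebraic multiplicity 2 (exponent in χ_A), largest block size 1 (exponent in m_A), 2 blocks (geometric multiplicity). These force block sizes [1, 1].
λ = 3: algebraic multiplicity 3 (exponent in χ_A), largest block size 3 (exponent in m_A), 1 block (geometric multiplicity). This forces block sizes [3].

Jordan blocks: (2, 1), (2, 1), (3, 3)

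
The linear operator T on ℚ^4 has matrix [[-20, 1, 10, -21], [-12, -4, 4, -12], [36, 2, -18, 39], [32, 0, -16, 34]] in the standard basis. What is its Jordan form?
The characteristic polynomial is det(xI - A) = (x + 2)^4, so the eigenvalues are -2 (algebraic multiplicity 4).

For λ = -2: rank(A + 2I) = 2, rank((A + 2I)^2) = 0. The eigenspace has dimension 4 - 2 = 2, so there are 2 Jordan blocks; the rank sequence gives block sizes [2, 2].

Assembling the blocks gives the Jordan form J above.

J = [[-2, 1, 0, 0], [0, -2, 0, 0], [0, 0, -2, 1], [0, 0, 0, -2]]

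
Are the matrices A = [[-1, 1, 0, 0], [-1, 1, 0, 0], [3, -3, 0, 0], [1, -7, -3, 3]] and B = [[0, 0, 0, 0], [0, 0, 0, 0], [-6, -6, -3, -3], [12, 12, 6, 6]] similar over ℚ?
No.

Both have characteristic polynomial x^3(x - 3), but the minimal polynomial of A is x^2(x - 3) while the minimal polynomial of B is x(x - 3). The minimal polynomial is a similarity invariant, so A and B are not similar.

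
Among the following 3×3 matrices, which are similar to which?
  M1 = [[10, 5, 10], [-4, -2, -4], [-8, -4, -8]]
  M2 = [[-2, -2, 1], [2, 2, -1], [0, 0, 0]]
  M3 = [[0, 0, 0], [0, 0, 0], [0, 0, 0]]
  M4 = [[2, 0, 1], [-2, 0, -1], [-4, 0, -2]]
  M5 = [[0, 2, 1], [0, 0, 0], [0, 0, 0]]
Characteristic polynomials: χ_{M1} = x^3, χ_{M2} = x^3, χ_{M3} = x^3, χ_{M4} = x^3, χ_{M5} = x^3.

{M1, M2, M4, M5}: invariant factors x, x^2.

{M3}: invariant factors x, x, x.

Matrices are similar if and only if their invariant-factor lists agree; the partition into similarity classes is {M1, M2, M4, M5}, {M3}.

2 classes: {M1, M2, M4, M5}, {M3}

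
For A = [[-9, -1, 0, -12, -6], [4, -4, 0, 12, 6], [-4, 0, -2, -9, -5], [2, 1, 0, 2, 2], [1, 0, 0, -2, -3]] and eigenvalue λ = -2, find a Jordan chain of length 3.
v_1 = [[-1, 1, 0, 0, 1]]^T, v_2 = [[0, 0, -1, 1, -2]]^T, v_3 = [[0, 0, 1, 0, 0]]^T

We seek v_1 ∈ ker((A + 2I)^3) \ ker((A + 2I)^2), then set v_{i+1} = (A + 2I) v_i.

One such chain is v_1 = [[-1, 1, 0, 0, 1]]^T, v_2 = [[0, 0, -1, 1, -2]]^T, v_3 = [[0, 0, 1, 0, 0]]^T. Check: (A + 2I) v_3 = [[0, 0, 0, 0, 0]]^T = 0.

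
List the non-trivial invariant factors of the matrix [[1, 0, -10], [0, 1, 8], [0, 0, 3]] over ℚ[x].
x - 1, (x - 3)(x - 1)

The Jordan structure of A has elementary divisors (x - 1), (x - 1), (x - 3). Arranging the block sizes at each eigenvalue in decreasing order and taking row products gives the invariant factors.

Invariant factors (smallest first, each dividing the next): x - 1, (x - 3)(x - 1).

Check: the last factor (x - 3)(x - 1) is the minimal polynomial, and the product (x - 3)(x - 1)^2 is the characteristic polynomial.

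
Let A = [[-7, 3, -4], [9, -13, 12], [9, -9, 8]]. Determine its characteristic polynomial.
xI - A = [[x + 7, -3, 4], [-9, x + 13, -12], [-9, 9, x - 8]].

Expanding det(xI - A) along the first row:
det(xI - A) = + (x + 7)·det([[x + 13, -12], [9, x - 8]]) - (-3)·det([[-9, -12], [-9, x - 8]]) + (4)·det([[-9, x + 13], [-9, 9]]).

Evaluating gives χ_A(x) = x^3 + 12x^2 + 48x + 64 = (x + 4)^3.

χ_A(x) = (x + 4)^3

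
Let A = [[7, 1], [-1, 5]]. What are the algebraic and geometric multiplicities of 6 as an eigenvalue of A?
algebraic multiplicity 2, geometric multiplicity 1

The characteristic polynomial is (x - 6)^2, so the factor x - 6 appears with exponent 2: the algebraic multiplicity is 2.

rank(A - 6I) = 1, so the eigenspace has dimension 2 - 1 = 1: the geometric multiplicity is 1.

Since 1 < 2, A is not diagonalizable.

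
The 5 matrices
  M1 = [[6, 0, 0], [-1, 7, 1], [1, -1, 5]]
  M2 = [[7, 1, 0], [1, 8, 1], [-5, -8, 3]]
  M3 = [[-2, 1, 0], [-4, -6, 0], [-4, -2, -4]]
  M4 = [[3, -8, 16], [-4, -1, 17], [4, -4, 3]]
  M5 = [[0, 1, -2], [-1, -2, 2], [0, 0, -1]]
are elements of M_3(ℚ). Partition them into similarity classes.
Characteristic polynomials: χ_{M1} = (x - 6)^3, χ_{M2} = (x - 6)^3, χ_{M3} = (x + 4)^3, χ_{M4} = (x - 5)^2(x + 5), χ_{M5} = (x + 1)^3.

{M1}: invariant factors x - 6, (x - 6)^2.

{M2}: invariant factors (x - 6)^3.

{M3}: invariant factors x + 4, (x + 4)^2.

{M4}: invariant factors (x - 5)^2(x + 5).

{M5}: invariant factors x + 1, (x + 1)^2.

Matrices are similar if and only if their invariant-factor lists agree; the partition into similarity classes is {M1}, {M2}, {M3}, {M4}, {M5}.

5 classes: {M1}, {M2}, {M3}, {M4}, {M5}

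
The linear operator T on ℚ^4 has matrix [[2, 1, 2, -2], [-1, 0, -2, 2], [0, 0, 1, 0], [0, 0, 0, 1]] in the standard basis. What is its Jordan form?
The characteristic polynomial is det(xI - A) = (x - 1)^4, so the eigenvalues are 1 (algebraic multiplicity 4).

For λ = 1: rank(A - I) = 1, rank((A - I)^2) = 0. The eigenspace has dimension 4 - 1 = 3, so there are 3 Jordan blocks; the rank sequence gives block sizes [2, 1, 1].

Assembling the blocks gives the Jordan form J above.

J = [[1, 1, 0, 0], [0, 1, 0, 0], [0, 0, 1, 0], [0, 0, 0, 1]]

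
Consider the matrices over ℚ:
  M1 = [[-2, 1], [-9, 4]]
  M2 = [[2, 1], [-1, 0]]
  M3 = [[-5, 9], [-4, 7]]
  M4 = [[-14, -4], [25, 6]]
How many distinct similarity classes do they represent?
Characteristic polynomials: χ_{M1} = (x - 1)^2, χ_{M2} = (x - 1)^2, χ_{M3} = (x - 1)^2, χ_{M4} = (x + 4)^2.

{M1, M2, M3}: invariant factors (x - 1)^2.

{M4}: invariant factors (x + 4)^2.

Matrices are similar if and only if their invariant-factor lists agree; the partition into similarity classes is {M1, M2, M3}, {M4}.

2 classes: {M1, M2, M3}, {M4}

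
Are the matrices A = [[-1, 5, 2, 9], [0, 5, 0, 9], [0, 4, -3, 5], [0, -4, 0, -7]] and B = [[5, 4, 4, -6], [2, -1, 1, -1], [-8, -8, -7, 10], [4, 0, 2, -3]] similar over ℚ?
No.

Both have characteristic polynomial (x + 1)^3(x + 3), but the minimal polynomial of A is (x + 1)^3(x + 3) while the minimal polynomial of B is (x + 1)^2(x + 3). The minimal polynomial is a similarity invariant, so A and B are not similar.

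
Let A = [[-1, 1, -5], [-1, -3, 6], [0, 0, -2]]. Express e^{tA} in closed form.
A has Jordan form J = [[-2, 1, 0], [0, -2, 1], [0, 0, -2]] with A = PJP^{-1}, so e^{tA} = P e^{tJ} P^{-1}.

For a Jordan block J_k(λ), e^{tJ_k(λ)} = e^{λt} · (I + tN + t^2 N^2/2! + ... + t^{k-1} N^{k-1}/(k-1)!) where N is the nilpotent superdiagonal part.

Assembling the blocks and conjugating back gives the entries of e^{tA} as shown above.

e^{tA} = [[(t + 1)*e^{-2*t}, t*e^{-2*t}, t*(t - 10)*e^{-2*t}/2], [-t*e^{-2*t}, (1 - t)*e^{-2*t}, t*(12 - t)*e^{-2*t}/2], [0, 0, e^{-2*t}]]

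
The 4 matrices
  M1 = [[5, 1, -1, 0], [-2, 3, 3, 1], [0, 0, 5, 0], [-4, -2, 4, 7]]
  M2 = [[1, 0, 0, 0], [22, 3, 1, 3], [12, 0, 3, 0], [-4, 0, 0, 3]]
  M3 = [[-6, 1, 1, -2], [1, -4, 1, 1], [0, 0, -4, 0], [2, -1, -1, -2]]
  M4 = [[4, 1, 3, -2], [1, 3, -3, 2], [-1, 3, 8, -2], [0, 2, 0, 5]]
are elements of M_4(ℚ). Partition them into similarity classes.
3 classes: {M1, M4}, {M2}, {M3}

Characteristic polynomials: χ_{M1} = (x - 5)^4, χ_{M2} = (x - 3)^3(x - 1), χ_{M3} = (x + 4)^4, χ_{M4} = (x - 5)^4.

{M1, M4}: invariant factors x - 5, (x - 5)^3.

{M2}: invariant factors x - 3, (x - 3)^2(x - 1).

{M3}: invariant factors x + 4, (x + 4)^3.

Matrices are similar if and only if their invariant-factor lists agree; the partition into similarity classes is {M1, M4}, {M2}, {M3}.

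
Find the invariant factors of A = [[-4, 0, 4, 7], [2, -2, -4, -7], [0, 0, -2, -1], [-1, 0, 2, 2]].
The Jordan structure of A has elementary divisors (x + 2), (x + 2), (x + 1)^2. Arranging the block sizes at each eigenvalue in decreasing order and taking row products gives the invariant factors.

Invariant factors (smallest first, each dividing the next): x + 2, (x + 1)^2(x + 2).

Check: the last factor (x + 1)^2(x + 2) is the minimal polynomial, and the product (x + 1)^2(x + 2)^2 is the characteristic polynomial.

x + 2, (x + 1)^2(x + 2)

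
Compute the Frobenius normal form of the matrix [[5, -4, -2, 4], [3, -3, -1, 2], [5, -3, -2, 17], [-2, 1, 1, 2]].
The invariant factors of A (the non-unit diagonal entries of the Smith normal form of xI - A over ℚ[x]) are (x + 1)^2(x^2 - 4x - 4), each dividing the next. The characteristic polynomial is their product, (x + 1)^2(x^2 - 4x - 4).

The rational canonical form is the block-diagonal matrix of companion matrices C(f_i):
R = [[0, 0, 0, 4], [1, 0, 0, 12], [0, 1, 0, 11], [0, 0, 1, 2]].

Note the characteristic polynomial does not split into linear factors over ℚ, so A has no Jordan form over ℚ; the rational canonical form exists over any field.

R = [[0, 0, 0, 4], [1, 0, 0, 12], [0, 1, 0, 11], [0, 0, 1, 2]]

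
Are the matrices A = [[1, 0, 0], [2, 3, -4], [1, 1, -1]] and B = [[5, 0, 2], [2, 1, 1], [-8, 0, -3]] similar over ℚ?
Yes.

Two matrices over a field are similar if and only if they have the same invariant factors.

Both A and B have characteristic polynomial (x - 1)^3 and minimal polynomial (x - 1)^2. Computing further, both have invariant factors x - 1, (x - 1)^2. Hence A and B are similar.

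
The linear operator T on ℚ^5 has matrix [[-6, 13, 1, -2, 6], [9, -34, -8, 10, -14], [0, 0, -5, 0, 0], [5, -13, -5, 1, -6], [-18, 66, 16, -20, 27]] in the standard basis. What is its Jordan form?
The characteristic polynomial is det(xI - A) = (x + 1)^2(x + 5)^3, so the eigenvalues are -5 (algebraic multiplicity 3), -1 (algebraic multiplicity 2).

For λ = -5: rank(A + 5I) = 4, rank((A + 5I)^2) = 3, rank((A + 5I)^3) = 2. The eigenspace has dimension 5 - 4 = 1, so there is 1 Jordan block; the rank sequence gives block sizes [3].

For λ = -1: rank(A + I) = 3. The eigenspace has dimension 5 - 3 = 2, so there are 2 Jordan blocks; the rank sequence gives block sizes [1, 1].

Assembling the blocks gives the Jordan form J above.

J = [[-5, 1, 0, 0, 0], [0, -5, 1, 0, 0], [0, 0, -5, 0, 0], [0, 0, 0, -1, 0], [0, 0, 0, 0, -1]]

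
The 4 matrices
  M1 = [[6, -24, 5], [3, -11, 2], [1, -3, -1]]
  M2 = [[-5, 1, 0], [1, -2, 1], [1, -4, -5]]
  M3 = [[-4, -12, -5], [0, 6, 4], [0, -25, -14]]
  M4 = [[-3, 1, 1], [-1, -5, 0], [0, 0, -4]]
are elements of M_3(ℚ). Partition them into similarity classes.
2 classes: {M1}, {M2, M3, M4}

Characteristic polynomials: χ_{M1} = (x + 2)^3, χ_{M2} = (x + 4)^3, χ_{M3} = (x + 4)^3, χ_{M4} = (x + 4)^3.

{M1}: invariant factors (x + 2)^3.

{M2, M3, M4}: invariant factors (x + 4)^3.

Matrices are similar if and only if their invariant-factor lists agree; the partition into similarity classes is {M1}, {M2, M3, M4}.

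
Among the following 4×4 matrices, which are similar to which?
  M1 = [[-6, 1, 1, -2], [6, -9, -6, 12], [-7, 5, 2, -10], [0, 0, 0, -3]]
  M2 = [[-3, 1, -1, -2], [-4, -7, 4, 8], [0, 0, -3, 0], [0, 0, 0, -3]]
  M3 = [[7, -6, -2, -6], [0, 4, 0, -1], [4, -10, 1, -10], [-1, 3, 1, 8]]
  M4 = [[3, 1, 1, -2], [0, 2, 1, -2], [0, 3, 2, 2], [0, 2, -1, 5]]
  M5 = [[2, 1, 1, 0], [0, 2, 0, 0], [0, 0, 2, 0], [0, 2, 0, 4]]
Characteristic polynomials: χ_{M1} = (x + 3)^2(x + 5)^2, χ_{M2} = (x + 3)^2(x + 5)^2, χ_{M3} = (x - 5)^4, χ_{M4} = (x - 3)^4, χ_{M5} = (x - 4)(x - 2)^3.

{M1, M2}: invariant factors x + 3, (x + 3)(x + 5)^2.

{M3}: invariant factors x - 5, (x - 5)^3.

{M4}: invariant factors x - 3, (x - 3)^3.

{M5}: invariant factors x - 2, (x - 4)(x - 2)^2.

Matrices are similar if and only if their invariant-factor lists agree; the partition into similarity classes is {M1, M2}, {M3}, {M4}, {M5}.

4 classes: {M1, M2}, {M3}, {M4}, {M5}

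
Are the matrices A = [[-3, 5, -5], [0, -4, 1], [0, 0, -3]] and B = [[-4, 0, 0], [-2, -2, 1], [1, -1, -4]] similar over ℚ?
No.

Both have characteristic polynomial (x + 3)^2(x + 4), but the minimal polynomial of A is (x + 3)(x + 4) while the minimal polynomial of B is (x + 3)^2(x + 4). The minimal polynomial is a similarity invariant, so A and B are not similar.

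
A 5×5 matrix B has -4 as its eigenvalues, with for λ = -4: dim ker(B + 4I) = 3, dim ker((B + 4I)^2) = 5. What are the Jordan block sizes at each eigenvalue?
Jordan blocks: (-4, 2), (-4, 2), (-4, 1)

λ = -4: successive nullity increments [3, 2] count blocks of size ≥ k; block sizes are [2, 2, 1].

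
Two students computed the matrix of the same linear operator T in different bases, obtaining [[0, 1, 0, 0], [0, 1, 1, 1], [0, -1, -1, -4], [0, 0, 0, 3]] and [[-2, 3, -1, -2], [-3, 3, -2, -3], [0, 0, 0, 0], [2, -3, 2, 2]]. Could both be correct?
Yes.

Two matrices over a field are similar if and only if they have the same invariant factors.

Both A and B have characteristic polynomial x^3(x - 3) and minimal polynomial x^3(x - 3). Computing further, both have invariant factors x^3(x - 3). Hence A and B are similar.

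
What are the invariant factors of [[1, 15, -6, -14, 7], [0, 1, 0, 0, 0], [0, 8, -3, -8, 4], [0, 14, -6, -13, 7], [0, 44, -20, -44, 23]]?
The Jordan structure of A has elementary divisors (x - 1)^2, (x - 1)^2, (x - 5). Arranging the block sizes at each eigenvalue in decreasing order and taking row products gives the invariant factors.

Invariant factors (smallest first, each dividing the next): (x - 1)^2, (x - 5)(x - 1)^2.

Check: the last factor (x - 5)(x - 1)^2 is the minimal polynomial, and the product (x - 5)(x - 1)^4 is the characteristic polynomial.

(x - 1)^2, (x - 5)(x - 1)^2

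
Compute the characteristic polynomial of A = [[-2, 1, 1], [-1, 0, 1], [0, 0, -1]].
xI - A = [[x + 2, -1, -1], [1, x, -1], [0, 0, x + 1]].

Expanding det(xI - A) along the first row:
det(xI - A) = + (x + 2)·det([[x, -1], [0, x + 1]]) - (-1)·det([[1, -1], [0, x + 1]]) + (-1)·det([[1, x], [0, 0]]).

Evaluating gives χ_A(x) = x^3 + 3x^2 + 3x + 1 = (x + 1)^3.

χ_A(x) = (x + 1)^3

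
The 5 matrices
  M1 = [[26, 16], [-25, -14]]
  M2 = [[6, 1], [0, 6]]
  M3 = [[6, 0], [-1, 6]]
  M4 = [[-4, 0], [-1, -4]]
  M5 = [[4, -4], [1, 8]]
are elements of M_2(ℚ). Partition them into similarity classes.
Characteristic polynomials: χ_{M1} = (x - 6)^2, χ_{M2} = (x - 6)^2, χ_{M3} = (x - 6)^2, χ_{M4} = (x + 4)^2, χ_{M5} = (x - 6)^2.

{M1, M2, M3, M5}: invariant factors (x - 6)^2.

{M4}: invariant factors (x + 4)^2.

Matrices are similar if and only if their invariant-factor lists agree; the partition into similarity classes is {M1, M2, M3, M5}, {M4}.

2 classes: {M1, M2, M3, M5}, {M4}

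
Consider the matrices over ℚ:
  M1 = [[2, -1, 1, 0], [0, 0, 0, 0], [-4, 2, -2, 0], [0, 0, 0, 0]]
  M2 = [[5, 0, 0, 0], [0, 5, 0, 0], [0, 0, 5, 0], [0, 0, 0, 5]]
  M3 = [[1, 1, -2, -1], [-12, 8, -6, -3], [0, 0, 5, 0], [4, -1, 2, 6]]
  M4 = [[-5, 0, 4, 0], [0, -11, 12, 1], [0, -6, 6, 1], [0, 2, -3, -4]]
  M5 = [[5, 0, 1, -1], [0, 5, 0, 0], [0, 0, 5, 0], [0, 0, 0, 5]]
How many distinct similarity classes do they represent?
4 classes: {M1}, {M2}, {M3, M5}, {M4}

Characteristic polynomials: χ_{M1} = x^4, χ_{M2} = (x - 5)^4, χ_{M3} = (x - 5)^4, χ_{M4} = (x + 3)^3(x + 5), χ_{M5} = (x - 5)^4.

{M1}: invariant factors x, x, x^2.

{M2}: invariant factors x - 5, x - 5, x - 5, x - 5.

{M3, M5}: invariant factors x - 5, x - 5, (x - 5)^2.

{M4}: invariant factors (x + 3)^3(x + 5).

Matrices are similar if and only if their invariant-factor lists agree; the partition into similarity classes is {M1}, {M2}, {M3, M5}, {M4}.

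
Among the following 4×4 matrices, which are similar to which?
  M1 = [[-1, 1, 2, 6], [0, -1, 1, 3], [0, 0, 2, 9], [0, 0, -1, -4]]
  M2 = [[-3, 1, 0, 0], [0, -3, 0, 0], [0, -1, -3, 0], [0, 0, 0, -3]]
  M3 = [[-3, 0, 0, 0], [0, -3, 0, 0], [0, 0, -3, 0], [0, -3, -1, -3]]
2 classes: {M1}, {M2, M3}

Characteristic polynomials: χ_{M1} = (x + 1)^4, χ_{M2} = (x + 3)^4, χ_{M3} = (x + 3)^4.

{M1}: invariant factors x + 1, (x + 1)^3.

{M2, M3}: invariant factors x + 3, x + 3, (x + 3)^2.

Matrices are similar if and only if their invariant-factor lists agree; the partition into similarity classes is {M1}, {M2, M3}.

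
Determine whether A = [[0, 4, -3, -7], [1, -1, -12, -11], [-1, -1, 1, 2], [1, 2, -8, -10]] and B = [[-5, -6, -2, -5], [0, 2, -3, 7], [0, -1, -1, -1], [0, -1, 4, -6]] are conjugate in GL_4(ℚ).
Yes.

Two matrices over a field are similar if and only if they have the same invariant factors.

Both A and B have characteristic polynomial x^2(x + 5)^2 and minimal polynomial x^2(x + 5)^2. Computing further, both have invariant factors x^2(x + 5)^2. Hence A and B are similar.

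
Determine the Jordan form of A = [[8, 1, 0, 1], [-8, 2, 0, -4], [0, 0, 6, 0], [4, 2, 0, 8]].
J = [[6, 1, 0, 0], [0, 6, 0, 0], [0, 0, 6, 0], [0, 0, 0, 6]]

The characteristic polynomial is det(xI - A) = (x - 6)^4, so the eigenvalues are 6 (algebraic multiplicity 4).

For λ = 6: rank(A - 6I) = 1, rank((A - 6I)^2) = 0. The eigenspace has dimension 4 - 1 = 3, so there are 3 Jordan blocks; the rank sequence gives block sizes [2, 1, 1].

Assembling the blocks gives the Jordan form J above.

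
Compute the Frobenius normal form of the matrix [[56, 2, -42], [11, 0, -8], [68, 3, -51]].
The invariant factors of A (the non-unit diagonal entries of the Smith normal form of xI - A over ℚ[x]) are (x - 4)(x - 2)(x + 1), each dividing the next. The characteristic polynomial is their product, (x - 4)(x - 2)(x + 1).

The rational canonical form is the block-diagonal matrix of companion matrices C(f_i):
R = [[0, 0, -8], [1, 0, -2], [0, 1, 5]].

R = [[0, 0, -8], [1, 0, -2], [0, 1, 5]]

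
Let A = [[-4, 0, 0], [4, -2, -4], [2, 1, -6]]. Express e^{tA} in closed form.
e^{tA} = [[e^{-4*t}, 0, 0], [4*t*e^{-4*t}, (2*t + 1)*e^{-4*t}, -4*t*e^{-4*t}], [2*t*e^{-4*t}, t*e^{-4*t}, (1 - 2*t)*e^{-4*t}]]

A has Jordan form J = [[-4, 1, 0], [0, -4, 0], [0, 0, -4]] with A = PJP^{-1}, so e^{tA} = P e^{tJ} P^{-1}.

For a Jordan block J_k(λ), e^{tJ_k(λ)} = e^{λt} · (I + tN + t^2 N^2/2! + ... + t^{k-1} N^{k-1}/(k-1)!) where N is the nilpotent superdiagonal part.

Assembling the blocks and conjugating back gives the entries of e^{tA} as shown above.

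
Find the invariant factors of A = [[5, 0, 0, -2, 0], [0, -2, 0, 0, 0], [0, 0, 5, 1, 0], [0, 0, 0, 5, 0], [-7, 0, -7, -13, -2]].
(x - 5)(x + 2), (x - 5)^2(x + 2)

The Jordan structure of A has elementary divisors (x + 2), (x + 2), (x - 5)^2, (x - 5). Arranging the block sizes at each eigenvalue in decreasing order and taking row products gives the invariant factors.

Invariant factors (smallest first, each dividing the next): (x - 5)(x + 2), (x - 5)^2(x + 2).

Check: the last factor (x - 5)^2(x + 2) is the minimal polynomial, and the product (x - 5)^3(x + 2)^2 is the characteristic polynomial.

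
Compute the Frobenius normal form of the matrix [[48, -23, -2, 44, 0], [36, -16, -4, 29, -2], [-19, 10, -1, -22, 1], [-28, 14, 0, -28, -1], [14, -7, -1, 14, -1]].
R = [[0, 0, 0, 0, -75], [1, 0, 0, 0, 5], [0, 1, 0, 0, 7], [0, 0, 1, 0, 14], [0, 0, 0, 1, 2]]

The invariant factors of A (the non-unit diagonal entries of the Smith normal form of xI - A over ℚ[x]) are (x - 5)(x + 3)(x^3 + x - 5), each dividing the next. The characteristic polynomial is their product, (x - 5)(x + 3)(x^3 + x - 5).

The rational canonical form is the block-diagonal matrix of companion matrices C(f_i):
R = [[0, 0, 0, 0, -75], [1, 0, 0, 0, 5], [0, 1, 0, 0, 7], [0, 0, 1, 0, 14], [0, 0, 0, 1, 2]].

Note the characteristic polynomial does not split into linear factors over ℚ, so A has no Jordan form over ℚ; the rational canonical form exists over any field.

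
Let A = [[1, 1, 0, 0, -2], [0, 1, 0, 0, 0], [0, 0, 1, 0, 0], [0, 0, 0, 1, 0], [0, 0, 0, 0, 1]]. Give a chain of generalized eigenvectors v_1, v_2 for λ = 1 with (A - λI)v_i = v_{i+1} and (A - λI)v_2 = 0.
v_1 = [[0, 1, -1, 0, 0]]^T, v_2 = [[1, 0, 0, 0, 0]]^T

We seek v_1 ∈ ker((A - I)^2) \ ker(A - I), then set v_{i+1} = (A - I) v_i.

One such chain is v_1 = [[0, 1, -1, 0, 0]]^T, v_2 = [[1, 0, 0, 0, 0]]^T. Check: (A - I) v_2 = [[0, 0, 0, 0, 0]]^T = 0.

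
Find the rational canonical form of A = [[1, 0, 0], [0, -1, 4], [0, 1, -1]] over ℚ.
R = [[1, 0, 0], [0, 0, 3], [0, 1, -2]]

The invariant factors of A (the non-unit diagonal entries of the Smith normal form of xI - A over ℚ[x]) are x - 1, (x - 1)(x + 3), each dividing the next. The characteristic polynomial is their product, (x - 1)^2(x + 3).

The rational canonical form is the block-diagonal matrix of companion matrices C(f_i):
R = [[1, 0, 0], [0, 0, 3], [0, 1, -2]].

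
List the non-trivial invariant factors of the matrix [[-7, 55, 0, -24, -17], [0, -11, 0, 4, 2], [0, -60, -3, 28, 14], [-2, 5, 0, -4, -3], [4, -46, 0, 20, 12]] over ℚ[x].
x + 3, (x + 2)^2(x + 3)^2

The Jordan structure of A has elementary divisors (x + 3)^2, (x + 3), (x + 2)^2. Arranging the block sizes at each eigenvalue in decreasing order and taking row products gives the invariant factors.

Invariant factors (smallest first, each dividing the next): x + 3, (x + 2)^2(x + 3)^2.

Check: the last factor (x + 2)^2(x + 3)^2 is the minimal polynomial, and the product (x + 2)^2(x + 3)^3 is the characteristic polynomial.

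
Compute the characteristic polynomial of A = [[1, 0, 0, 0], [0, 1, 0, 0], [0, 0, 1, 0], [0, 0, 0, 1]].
χ_A(x) = (x - 1)^4

xI - A = [[x - 1, 0, 0, 0], [0, x - 1, 0, 0], [0, 0, x - 1, 0], [0, 0, 0, x - 1]].

Expanding det(xI - A) along the first row:
det(xI - A) = + (x - 1)·det([[x - 1, 0, 0], [0, x - 1, 0], [0, 0, x - 1]]) - (0)·det([[0, 0, 0], [0, x - 1, 0], [0, 0, x - 1]]) + (0)·det([[0, x - 1, 0], [0, 0, 0], [0, 0, x - 1]]) - (0)·det([[0, x - 1, 0], [0, 0, x - 1], [0, 0, 0]]).

Evaluating gives χ_A(x) = x^4 - 4x^3 + 6x^2 - 4x + 1 = (x - 1)^4.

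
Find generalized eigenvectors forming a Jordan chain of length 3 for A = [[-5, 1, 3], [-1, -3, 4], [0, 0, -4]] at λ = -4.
We seek v_1 ∈ ker((A + 4I)^3) \ ker((A + 4I)^2), then set v_{i+1} = (A + 4I) v_i.

One such chain is v_1 = [[-2, -5, 1]]^T, v_2 = [[0, 1, 0]]^T, v_3 = [[1, 1, 0]]^T. Check: (A + 4I) v_3 = [[0, 0, 0]]^T = 0.

v_1 = [[-2, -5, 1]]^T, v_2 = [[0, 1, 0]]^T, v_3 = [[1, 1, 0]]^T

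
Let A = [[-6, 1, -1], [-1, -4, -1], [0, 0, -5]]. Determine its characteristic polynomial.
xI - A = [[x + 6, -1, 1], [1, x + 4, 1], [0, 0, x + 5]].

Expanding det(xI - A) along the first row:
det(xI - A) = + (x + 6)·det([[x + 4, 1], [0, x + 5]]) - (-1)·det([[1, 1], [0, x + 5]]) + (1)·det([[1, x + 4], [0, 0]]).

Evaluating gives χ_A(x) = x^3 + 15x^2 + 75x + 125 = (x + 5)^3.

χ_A(x) = (x + 5)^3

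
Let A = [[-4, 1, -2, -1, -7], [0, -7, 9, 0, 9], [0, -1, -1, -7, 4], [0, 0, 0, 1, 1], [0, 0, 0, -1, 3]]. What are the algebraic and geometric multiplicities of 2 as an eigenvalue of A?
The characteristic polynomial is (x - 2)^2(x + 4)^3, so the factor x - 2 appears with exponent 2: the algebraic multiplicity is 2.

rank(A - 2I) = 4, so the eigenspace has dimension 5 - 4 = 1: the geometric multiplicity is 1.

Since 1 < 2, A is not diagonalizable.

algebraic multiplicity 2, geometric multiplicity 1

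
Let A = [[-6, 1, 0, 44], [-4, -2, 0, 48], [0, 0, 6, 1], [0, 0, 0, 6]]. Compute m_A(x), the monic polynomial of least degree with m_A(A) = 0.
The characteristic polynomial factors as (x - 6)^2(x + 4)^2. The minimal polynomial is ∏(x - λ)^{k_λ} where k_λ is the size of the largest Jordan block at λ.

For λ = -4: rank(A + 4I) = 3, and the largest Jordan block has size 2 (the smallest k with rank((A + 4I)^k) = rank((A + 4I)^(k+1))).
For λ = 6: rank(A - 6I) = 3, and the largest Jordan block has size 2 (the smallest k with rank((A - 6I)^k) = rank((A - 6I)^(k+1))).

So m_A(x) = (x - 6)^2(x + 4)^2.

m_A(x) = (x - 6)^2(x + 4)^2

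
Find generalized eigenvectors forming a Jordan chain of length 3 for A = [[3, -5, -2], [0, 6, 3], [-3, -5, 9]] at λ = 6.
We seek v_1 ∈ ker((A - 6I)^3) \ ker((A - 6I)^2), then set v_{i+1} = (A - 6I) v_i.

One such chain is v_1 = [[3, -2, 0]]^T, v_2 = [[1, 0, 1]]^T, v_3 = [[-5, 3, 0]]^T. Check: (A - 6I) v_3 = [[0, 0, 0]]^T = 0.

v_1 = [[3, -2, 0]]^T, v_2 = [[1, 0, 1]]^T, v_3 = [[-5, 3, 0]]^T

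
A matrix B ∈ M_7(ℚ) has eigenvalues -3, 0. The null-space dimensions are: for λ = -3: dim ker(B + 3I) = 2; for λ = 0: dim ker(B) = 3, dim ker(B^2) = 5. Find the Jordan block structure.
λ = -3: successive nullity increments [2] count blocks of size ≥ k; block sizes are [1, 1].
λ = 0: successive nullity increments [3, 2] count blocks of size ≥ k; block sizes are [2, 2, 1].

Jordan blocks: (-3, 1), (-3, 1), (0, 2), (0, 2), (0, 1)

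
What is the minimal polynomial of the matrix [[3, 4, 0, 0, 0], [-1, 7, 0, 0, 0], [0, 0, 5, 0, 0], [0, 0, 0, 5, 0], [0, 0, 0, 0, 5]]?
The characteristic polynomial factors as (x - 5)^5. The minimal polynomial is ∏(x - λ)^{k_λ} where k_λ is the size of the largest Jordan block at λ.

For λ = 5: rank(A - 5I) = 1, and the largest Jordan block has size 2 (the smallest k with rank((A - 5I)^k) = rank((A - 5I)^(k+1))).

So m_A(x) = (x - 5)^2.

m_A(x) = (x - 5)^2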